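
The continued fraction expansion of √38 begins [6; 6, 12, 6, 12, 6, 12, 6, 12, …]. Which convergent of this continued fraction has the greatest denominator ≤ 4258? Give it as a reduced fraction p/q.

List convergents until the denominator exceeds the bound:
a_0 = 6: 6/1  (≤ bound)
a_1 = 6: 37/6  (≤ bound)
a_2 = 12: 450/73  (≤ bound)
a_3 = 6: 2737/444  (≤ bound)
a_4 = 12: 33294/5401  (> 4258, stop)

2737/444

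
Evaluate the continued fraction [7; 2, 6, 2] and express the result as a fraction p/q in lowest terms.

209/28

Start with 2.
6 + 1/(2/1) = 6 + 1/2 = 13/2
2 + 1/(13/2) = 2 + 2/13 = 28/13
7 + 1/(28/13) = 7 + 13/28 = 209/28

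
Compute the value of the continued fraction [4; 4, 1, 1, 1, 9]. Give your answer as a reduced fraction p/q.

Start with 9.
1 + 1/(9/1) = 1 + 1/9 = 10/9
1 + 1/(10/9) = 1 + 9/10 = 19/10
1 + 1/(19/10) = 1 + 10/19 = 29/19
4 + 1/(29/19) = 4 + 19/29 = 135/29
4 + 1/(135/29) = 4 + 29/135 = 569/135

569/135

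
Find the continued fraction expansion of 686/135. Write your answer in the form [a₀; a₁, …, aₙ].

Repeatedly divide and take the remainder:
⌊686/135⌋ = 5, remainder 11
⌊135/11⌋ = 12, remainder 3
⌊11/3⌋ = 3, remainder 2
⌊3/2⌋ = 1, remainder 1
⌊2/1⌋ = 2, remainder 0

[5; 12, 3, 1, 2]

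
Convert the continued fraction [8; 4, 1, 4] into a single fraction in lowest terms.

197/24

Use the convergent recurrence hₖ = aₖ·hₖ₋₁ + hₖ₋₂ (and likewise for the denominators kₖ):
a_0 = 8: 8/1
a_1 = 4: 33/4
a_2 = 1: 41/5
a_3 = 4: 197/24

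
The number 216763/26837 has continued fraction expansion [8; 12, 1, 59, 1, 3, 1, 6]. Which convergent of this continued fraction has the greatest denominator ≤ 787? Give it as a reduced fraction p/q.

6292/779

List convergents until the denominator exceeds the bound:
a_0 = 8: 8/1  (≤ bound)
a_1 = 12: 97/12  (≤ bound)
a_2 = 1: 105/13  (≤ bound)
a_3 = 59: 6292/779  (≤ bound)
a_4 = 1: 6397/792  (> 787, stop)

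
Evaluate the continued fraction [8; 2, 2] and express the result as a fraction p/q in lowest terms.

Starting at the tail and folding back:
Start with 2.
2 + 1/(2/1) = 2 + 1/2 = 5/2
8 + 1/(5/2) = 8 + 2/5 = 42/5

42/5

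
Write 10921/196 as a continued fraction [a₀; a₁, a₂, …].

[55; 1, 2, 1, 1, 3, 2, 3]

Apply division with remainder until the remainder is 0:
10921 ÷ 196 → quotient 55, remainder 141
196 ÷ 141 → quotient 1, remainder 55
141 ÷ 55 → quotient 2, remainder 31
55 ÷ 31 → quotient 1, remainder 24
31 ÷ 24 → quotient 1, remainder 7
24 ÷ 7 → quotient 3, remainder 3
7 ÷ 3 → quotient 2, remainder 1
3 ÷ 1 → quotient 3, remainder 0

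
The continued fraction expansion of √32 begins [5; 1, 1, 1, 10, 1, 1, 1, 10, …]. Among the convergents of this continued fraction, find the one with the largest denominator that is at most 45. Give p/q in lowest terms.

a_0 = 5: 5/1  (≤ bound)
a_1 = 1: 6/1  (≤ bound)
a_2 = 1: 11/2  (≤ bound)
a_3 = 1: 17/3  (≤ bound)
a_4 = 10: 181/32  (≤ bound)
a_5 = 1: 198/35  (≤ bound)
a_6 = 1: 379/67  (> 45, stop)

198/35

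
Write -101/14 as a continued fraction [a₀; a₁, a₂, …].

-101 = -8·14 + 11, so a_0 = -8
14 = 1·11 + 3, so a_1 = 1
11 = 3·3 + 2, so a_2 = 3
3 = 1·2 + 1, so a_3 = 1
2 = 2·1 + 0, so a_4 = 2

[-8; 1, 3, 1, 2]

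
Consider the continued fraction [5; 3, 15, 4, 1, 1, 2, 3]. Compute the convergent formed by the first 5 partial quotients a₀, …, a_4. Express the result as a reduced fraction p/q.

1241/233

Work from the innermost term outward:
Start with 1.
4 + 1/(1/1) = 4 + 1/1 = 5/1
15 + 1/(5/1) = 15 + 1/5 = 76/5
3 + 1/(76/5) = 3 + 5/76 = 233/76
5 + 1/(233/76) = 5 + 76/233 = 1241/233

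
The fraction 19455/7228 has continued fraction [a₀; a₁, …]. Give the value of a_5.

⌊19455/7228⌋ = 2, remainder 4999
⌊7228/4999⌋ = 1, remainder 2229
⌊4999/2229⌋ = 2, remainder 541
⌊2229/541⌋ = 4, remainder 65
⌊541/65⌋ = 8, remainder 21
⌊65/21⌋ = 3, remainder 2

3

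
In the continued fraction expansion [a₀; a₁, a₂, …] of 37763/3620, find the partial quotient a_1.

37763 = 10·3620 + 1563, so a_0 = 10
3620 = 2·1563 + 494, so a_1 = 2

2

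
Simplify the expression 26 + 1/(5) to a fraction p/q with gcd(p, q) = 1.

Starting at the tail and folding back:
Start with 5.
26 + 1/(5/1) = 26 + 1/5 = 131/5

131/5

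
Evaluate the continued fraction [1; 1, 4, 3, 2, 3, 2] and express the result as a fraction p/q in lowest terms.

527/291

Start with 2.
3 + 1/(2/1) = 3 + 1/2 = 7/2
2 + 1/(7/2) = 2 + 2/7 = 16/7
3 + 1/(16/7) = 3 + 7/16 = 55/16
4 + 1/(55/16) = 4 + 16/55 = 236/55
1 + 1/(236/55) = 1 + 55/236 = 291/236
1 + 1/(291/236) = 1 + 236/291 = 527/291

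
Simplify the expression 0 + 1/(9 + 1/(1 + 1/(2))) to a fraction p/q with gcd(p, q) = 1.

Collapse the nested fraction from the inside out:
Start with 2.
1 + 1/(2/1) = 1 + 1/2 = 3/2
9 + 1/(3/2) = 9 + 2/3 = 29/3
0 + 1/(29/3) = 0 + 3/29 = 3/29

3/29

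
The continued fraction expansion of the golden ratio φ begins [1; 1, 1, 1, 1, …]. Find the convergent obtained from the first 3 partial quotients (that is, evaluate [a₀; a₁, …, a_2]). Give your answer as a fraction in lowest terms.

3/2

Work from the innermost term outward:
Start with 1.
1 + 1/(1/1) = 1 + 1/1 = 2/1
1 + 1/(2/1) = 1 + 1/2 = 3/2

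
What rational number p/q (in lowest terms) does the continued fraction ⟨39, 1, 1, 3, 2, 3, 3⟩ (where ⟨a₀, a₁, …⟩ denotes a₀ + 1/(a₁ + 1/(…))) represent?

7161/181

Start with 3.
3 + 1/(3/1) = 3 + 1/3 = 10/3
2 + 1/(10/3) = 2 + 3/10 = 23/10
3 + 1/(23/10) = 3 + 10/23 = 79/23
1 + 1/(79/23) = 1 + 23/79 = 102/79
1 + 1/(102/79) = 1 + 79/102 = 181/102
39 + 1/(181/102) = 39 + 102/181 = 7161/181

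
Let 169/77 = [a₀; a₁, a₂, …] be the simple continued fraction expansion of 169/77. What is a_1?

5

Repeatedly divide and take the remainder:
169 ÷ 77 → quotient 2, remainder 15
77 ÷ 15 → quotient 5, remainder 2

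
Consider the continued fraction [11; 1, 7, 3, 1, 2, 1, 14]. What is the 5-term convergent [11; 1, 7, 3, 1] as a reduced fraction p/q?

392/33

Start with 1.
3 + 1/(1/1) = 3 + 1/1 = 4/1
7 + 1/(4/1) = 7 + 1/4 = 29/4
1 + 1/(29/4) = 1 + 4/29 = 33/29
11 + 1/(33/29) = 11 + 29/33 = 392/33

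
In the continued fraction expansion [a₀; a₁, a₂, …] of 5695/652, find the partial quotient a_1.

1

Run the Euclidean algorithm, recording each quotient:
5695 ÷ 652 → quotient 8, remainder 479
652 ÷ 479 → quotient 1, remainder 173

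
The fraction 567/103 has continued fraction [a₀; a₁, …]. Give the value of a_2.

567 ÷ 103 → quotient 5, remainder 52
103 ÷ 52 → quotient 1, remainder 51
52 ÷ 51 → quotient 1, remainder 1

1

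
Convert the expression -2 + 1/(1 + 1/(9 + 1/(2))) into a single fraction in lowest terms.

Start with 2.
9 + 1/(2/1) = 9 + 1/2 = 19/2
1 + 1/(19/2) = 1 + 2/19 = 21/19
-2 + 1/(21/19) = -2 + 19/21 = -23/21

-23/21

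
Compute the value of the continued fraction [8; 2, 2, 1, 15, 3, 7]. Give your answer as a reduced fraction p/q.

Use the convergent recurrence hₖ = aₖ·hₖ₋₁ + hₖ₋₂ (and likewise for the denominators kₖ):
a_0 = 8: 8/1
a_1 = 2: 17/2
a_2 = 2: 42/5
a_3 = 1: 59/7
a_4 = 15: 927/110
a_5 = 3: 2840/337
a_6 = 7: 20807/2469

20807/2469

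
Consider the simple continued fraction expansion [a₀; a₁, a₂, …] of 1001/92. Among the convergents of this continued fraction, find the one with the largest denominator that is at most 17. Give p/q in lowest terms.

185/17

a_0 = 10: 10/1  (≤ bound)
a_1 = 1: 11/1  (≤ bound)
a_2 = 7: 87/8  (≤ bound)
a_3 = 2: 185/17  (≤ bound)
a_4 = 1: 272/25  (> 17, stop)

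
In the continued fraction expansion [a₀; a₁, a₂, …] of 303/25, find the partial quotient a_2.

⌊303/25⌋ = 12, remainder 3
⌊25/3⌋ = 8, remainder 1
⌊3/1⌋ = 3, remainder 0

3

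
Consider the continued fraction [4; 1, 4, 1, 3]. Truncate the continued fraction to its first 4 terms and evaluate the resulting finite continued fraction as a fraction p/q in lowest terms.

29/6

Compute successive convergents:
a_0 = 4: 4/1
a_1 = 1: 5/1
a_2 = 4: 24/5
a_3 = 1: 29/6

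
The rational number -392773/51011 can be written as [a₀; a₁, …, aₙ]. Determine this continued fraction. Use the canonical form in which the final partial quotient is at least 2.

[-8; 3, 3, 43, 3, 2, 1, 11]

⌊-392773/51011⌋ = -8, remainder 15315
⌊51011/15315⌋ = 3, remainder 5066
⌊15315/5066⌋ = 3, remainder 117
⌊5066/117⌋ = 43, remainder 35
⌊117/35⌋ = 3, remainder 12
⌊35/12⌋ = 2, remainder 11
⌊12/11⌋ = 1, remainder 1
⌊11/1⌋ = 11, remainder 0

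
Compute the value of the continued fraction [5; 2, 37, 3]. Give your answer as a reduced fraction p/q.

1247/227

Start with 3.
37 + 1/(3/1) = 37 + 1/3 = 112/3
2 + 1/(112/3) = 2 + 3/112 = 227/112
5 + 1/(227/112) = 5 + 112/227 = 1247/227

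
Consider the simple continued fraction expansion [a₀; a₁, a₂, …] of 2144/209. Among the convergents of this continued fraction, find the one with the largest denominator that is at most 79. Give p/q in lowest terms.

a_0 = 10: 10/1  (≤ bound)
a_1 = 3: 31/3  (≤ bound)
a_2 = 1: 41/4  (≤ bound)
a_3 = 6: 277/27  (≤ bound)
a_4 = 1: 318/31  (≤ bound)
a_5 = 2: 913/89  (> 79, stop)

318/31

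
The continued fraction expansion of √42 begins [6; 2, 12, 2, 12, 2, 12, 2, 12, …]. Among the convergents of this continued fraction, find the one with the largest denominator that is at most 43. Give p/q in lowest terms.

162/25

a_0 = 6: 6/1  (≤ bound)
a_1 = 2: 13/2  (≤ bound)
a_2 = 12: 162/25  (≤ bound)
a_3 = 2: 337/52  (> 43, stop)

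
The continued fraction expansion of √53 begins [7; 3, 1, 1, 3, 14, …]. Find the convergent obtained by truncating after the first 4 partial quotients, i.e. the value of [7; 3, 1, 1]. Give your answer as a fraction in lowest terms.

51/7

Start with 1.
1 + 1/(1/1) = 1 + 1/1 = 2/1
3 + 1/(2/1) = 3 + 1/2 = 7/2
7 + 1/(7/2) = 7 + 2/7 = 51/7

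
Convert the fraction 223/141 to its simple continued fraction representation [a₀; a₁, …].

223 ÷ 141 → quotient 1, remainder 82
141 ÷ 82 → quotient 1, remainder 59
82 ÷ 59 → quotient 1, remainder 23
59 ÷ 23 → quotient 2, remainder 13
23 ÷ 13 → quotient 1, remainder 10
13 ÷ 10 → quotient 1, remainder 3
10 ÷ 3 → quotient 3, remainder 1
3 ÷ 1 → quotient 3, remainder 0

[1; 1, 1, 2, 1, 1, 3, 3]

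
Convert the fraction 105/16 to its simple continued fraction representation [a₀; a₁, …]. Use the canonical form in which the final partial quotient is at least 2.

105 = 6·16 + 9, so a_0 = 6
16 = 1·9 + 7, so a_1 = 1
9 = 1·7 + 2, so a_2 = 1
7 = 3·2 + 1, so a_3 = 3
2 = 2·1 + 0, so a_4 = 2

[6; 1, 1, 3, 2]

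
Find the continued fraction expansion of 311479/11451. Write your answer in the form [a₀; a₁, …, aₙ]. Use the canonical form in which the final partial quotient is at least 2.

[27; 4, 1, 38, 59]

Apply division with remainder until the remainder is 0:
⌊311479/11451⌋ = 27, remainder 2302
⌊11451/2302⌋ = 4, remainder 2243
⌊2302/2243⌋ = 1, remainder 59
⌊2243/59⌋ = 38, remainder 1
⌊59/1⌋ = 59, remainder 0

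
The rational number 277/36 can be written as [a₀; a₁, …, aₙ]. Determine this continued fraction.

[7; 1, 2, 3, 1, 2]

277 ÷ 36 → quotient 7, remainder 25
36 ÷ 25 → quotient 1, remainder 11
25 ÷ 11 → quotient 2, remainder 3
11 ÷ 3 → quotient 3, remainder 2
3 ÷ 2 → quotient 1, remainder 1
2 ÷ 1 → quotient 2, remainder 0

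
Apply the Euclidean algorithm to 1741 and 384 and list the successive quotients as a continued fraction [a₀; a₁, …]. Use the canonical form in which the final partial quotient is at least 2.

[4; 1, 1, 6, 1, 7, 1, 2]

Run the Euclidean algorithm, recording each quotient:
1741 ÷ 384 → quotient 4, remainder 205
384 ÷ 205 → quotient 1, remainder 179
205 ÷ 179 → quotient 1, remainder 26
179 ÷ 26 → quotient 6, remainder 23
26 ÷ 23 → quotient 1, remainder 3
23 ÷ 3 → quotient 7, remainder 2
3 ÷ 2 → quotient 1, remainder 1
2 ÷ 1 → quotient 2, remainder 0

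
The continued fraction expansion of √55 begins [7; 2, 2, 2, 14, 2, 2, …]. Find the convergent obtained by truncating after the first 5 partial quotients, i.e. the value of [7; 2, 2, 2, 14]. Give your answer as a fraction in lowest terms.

1283/173

Build up convergents one term at a time:
a_0 = 7: 7/1
a_1 = 2: 15/2
a_2 = 2: 37/5
a_3 = 2: 89/12
a_4 = 14: 1283/173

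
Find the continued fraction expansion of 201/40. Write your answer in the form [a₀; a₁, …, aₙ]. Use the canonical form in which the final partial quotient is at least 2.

201 = 5·40 + 1, so a_0 = 5
40 = 40·1 + 0, so a_1 = 40

[5; 40]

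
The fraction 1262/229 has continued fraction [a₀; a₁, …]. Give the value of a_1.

1262 = 5·229 + 117, so a_0 = 5
229 = 1·117 + 112, so a_1 = 1

1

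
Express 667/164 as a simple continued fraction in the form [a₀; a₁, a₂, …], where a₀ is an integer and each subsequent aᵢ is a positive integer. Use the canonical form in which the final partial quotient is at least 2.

[4; 14, 1, 10]

667 ÷ 164 → quotient 4, remainder 11
164 ÷ 11 → quotient 14, remainder 10
11 ÷ 10 → quotient 1, remainder 1
10 ÷ 1 → quotient 10, remainder 0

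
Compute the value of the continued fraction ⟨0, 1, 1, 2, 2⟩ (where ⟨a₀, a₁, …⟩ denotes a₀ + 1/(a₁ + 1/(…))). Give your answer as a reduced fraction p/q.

Use the convergent recurrence hₖ = aₖ·hₖ₋₁ + hₖ₋₂ (and likewise for the denominators kₖ):
a_0 = 0: 0/1
a_1 = 1: 1/1
a_2 = 1: 1/2
a_3 = 2: 3/5
a_4 = 2: 7/12

7/12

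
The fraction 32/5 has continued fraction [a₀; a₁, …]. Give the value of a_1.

32 ÷ 5 → quotient 6, remainder 2
5 ÷ 2 → quotient 2, remainder 1

2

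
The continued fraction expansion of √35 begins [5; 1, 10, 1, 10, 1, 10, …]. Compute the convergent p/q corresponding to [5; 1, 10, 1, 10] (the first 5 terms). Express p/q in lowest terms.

a_0 = 5: 5/1
a_1 = 1: 6/1
a_2 = 10: 65/11
a_3 = 1: 71/12
a_4 = 10: 775/131

775/131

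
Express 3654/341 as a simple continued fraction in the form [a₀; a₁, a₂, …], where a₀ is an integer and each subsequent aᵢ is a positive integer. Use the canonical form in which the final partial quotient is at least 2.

[10; 1, 2, 1, 1, 15, 1, 2]

⌊3654/341⌋ = 10, remainder 244
⌊341/244⌋ = 1, remainder 97
⌊244/97⌋ = 2, remainder 50
⌊97/50⌋ = 1, remainder 47
⌊50/47⌋ = 1, remainder 3
⌊47/3⌋ = 15, remainder 2
⌊3/2⌋ = 1, remainder 1
⌊2/1⌋ = 2, remainder 0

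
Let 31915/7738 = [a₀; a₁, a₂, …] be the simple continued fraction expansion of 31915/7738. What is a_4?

11

Repeatedly divide and take the remainder:
31915 = 4·7738 + 963, so a_0 = 4
7738 = 8·963 + 34, so a_1 = 8
963 = 28·34 + 11, so a_2 = 28
34 = 3·11 + 1, so a_3 = 3
11 = 11·1 + 0, so a_4 = 11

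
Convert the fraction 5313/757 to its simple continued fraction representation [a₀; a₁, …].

[7; 54, 14]

5313 ÷ 757 → quotient 7, remainder 14
757 ÷ 14 → quotient 54, remainder 1
14 ÷ 1 → quotient 14, remainder 0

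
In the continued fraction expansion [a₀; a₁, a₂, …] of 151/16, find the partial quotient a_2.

151 = 9·16 + 7, so a_0 = 9
16 = 2·7 + 2, so a_1 = 2
7 = 3·2 + 1, so a_2 = 3

3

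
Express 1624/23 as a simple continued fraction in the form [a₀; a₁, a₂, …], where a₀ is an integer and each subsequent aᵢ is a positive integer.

Run the Euclidean algorithm, recording each quotient:
1624 ÷ 23 → quotient 70, remainder 14
23 ÷ 14 → quotient 1, remainder 9
14 ÷ 9 → quotient 1, remainder 5
9 ÷ 5 → quotient 1, remainder 4
5 ÷ 4 → quotient 1, remainder 1
4 ÷ 1 → quotient 4, remainder 0

[70; 1, 1, 1, 1, 4]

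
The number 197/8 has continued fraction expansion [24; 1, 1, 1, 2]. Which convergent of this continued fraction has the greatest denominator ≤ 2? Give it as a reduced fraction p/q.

49/2

a_0 = 24: 24/1  (≤ bound)
a_1 = 1: 25/1  (≤ bound)
a_2 = 1: 49/2  (≤ bound)
a_3 = 1: 74/3  (> 2, stop)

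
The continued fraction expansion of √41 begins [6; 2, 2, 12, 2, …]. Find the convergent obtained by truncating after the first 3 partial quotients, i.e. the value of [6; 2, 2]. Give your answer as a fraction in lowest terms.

Compute successive convergents:
a_0 = 6: 6/1
a_1 = 2: 13/2
a_2 = 2: 32/5

32/5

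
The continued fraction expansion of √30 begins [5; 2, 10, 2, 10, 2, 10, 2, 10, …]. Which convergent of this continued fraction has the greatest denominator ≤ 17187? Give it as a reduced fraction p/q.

55435/10121

a_0 = 5: 5/1  (≤ bound)
a_1 = 2: 11/2  (≤ bound)
a_2 = 10: 115/21  (≤ bound)
a_3 = 2: 241/44  (≤ bound)
a_4 = 10: 2525/461  (≤ bound)
a_5 = 2: 5291/966  (≤ bound)
a_6 = 10: 55435/10121  (≤ bound)
a_7 = 2: 116161/21208  (> 17187, stop)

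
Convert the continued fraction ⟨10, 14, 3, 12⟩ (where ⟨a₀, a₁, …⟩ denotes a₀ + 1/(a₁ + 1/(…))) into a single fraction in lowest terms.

5337/530

a_0 = 10: 10/1
a_1 = 14: 141/14
a_2 = 3: 433/43
a_3 = 12: 5337/530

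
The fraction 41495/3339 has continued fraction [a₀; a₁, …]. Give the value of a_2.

2

Repeatedly divide and take the remainder:
41495 = 12·3339 + 1427, so a_0 = 12
3339 = 2·1427 + 485, so a_1 = 2
1427 = 2·485 + 457, so a_2 = 2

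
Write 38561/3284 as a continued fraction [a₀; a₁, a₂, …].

[11; 1, 2, 1, 7, 6, 1, 14]

Repeatedly divide and take the remainder:
38561 = 11·3284 + 2437, so a_0 = 11
3284 = 1·2437 + 847, so a_1 = 1
2437 = 2·847 + 743, so a_2 = 2
847 = 1·743 + 104, so a_3 = 1
743 = 7·104 + 15, so a_4 = 7
104 = 6·15 + 14, so a_5 = 6
15 = 1·14 + 1, so a_6 = 1
14 = 14·1 + 0, so a_7 = 14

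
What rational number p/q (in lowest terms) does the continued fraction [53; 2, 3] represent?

374/7

Use the convergent recurrence hₖ = aₖ·hₖ₋₁ + hₖ₋₂ (and likewise for the denominators kₖ):
a_0 = 53: 53/1
a_1 = 2: 107/2
a_2 = 3: 374/7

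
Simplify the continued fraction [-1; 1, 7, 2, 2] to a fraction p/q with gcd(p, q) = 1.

a_0 = -1: -1/1
a_1 = 1: 0/1
a_2 = 7: -1/8
a_3 = 2: -2/17
a_4 = 2: -5/42

-5/42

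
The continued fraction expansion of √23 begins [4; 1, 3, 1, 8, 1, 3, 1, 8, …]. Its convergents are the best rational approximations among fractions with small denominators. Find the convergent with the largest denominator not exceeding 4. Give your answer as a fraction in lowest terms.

19/4

List convergents until the denominator exceeds the bound:
a_0 = 4: 4/1  (≤ bound)
a_1 = 1: 5/1  (≤ bound)
a_2 = 3: 19/4  (≤ bound)
a_3 = 1: 24/5  (> 4, stop)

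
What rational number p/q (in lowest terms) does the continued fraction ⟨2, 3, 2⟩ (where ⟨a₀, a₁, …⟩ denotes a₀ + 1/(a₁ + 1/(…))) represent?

Start with 2.
3 + 1/(2/1) = 3 + 1/2 = 7/2
2 + 1/(7/2) = 2 + 2/7 = 16/7

16/7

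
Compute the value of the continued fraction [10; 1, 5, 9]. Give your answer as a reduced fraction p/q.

Build up convergents one term at a time:
a_0 = 10: 10/1
a_1 = 1: 11/1
a_2 = 5: 65/6
a_3 = 9: 596/55

596/55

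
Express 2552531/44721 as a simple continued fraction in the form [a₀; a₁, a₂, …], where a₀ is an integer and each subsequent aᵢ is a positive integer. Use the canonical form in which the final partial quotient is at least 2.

[57; 13, 43, 2, 7, 2, 2]

2552531 ÷ 44721 → quotient 57, remainder 3434
44721 ÷ 3434 → quotient 13, remainder 79
3434 ÷ 79 → quotient 43, remainder 37
79 ÷ 37 → quotient 2, remainder 5
37 ÷ 5 → quotient 7, remainder 2
5 ÷ 2 → quotient 2, remainder 1
2 ÷ 1 → quotient 2, remainder 0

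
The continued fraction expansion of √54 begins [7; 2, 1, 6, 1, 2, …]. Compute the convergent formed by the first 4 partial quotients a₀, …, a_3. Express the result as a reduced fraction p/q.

Work from the innermost term outward:
Start with 6.
1 + 1/(6/1) = 1 + 1/6 = 7/6
2 + 1/(7/6) = 2 + 6/7 = 20/7
7 + 1/(20/7) = 7 + 7/20 = 147/20

147/20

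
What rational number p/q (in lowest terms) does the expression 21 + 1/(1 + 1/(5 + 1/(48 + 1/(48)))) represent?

303011/13878

Collapse the nested fraction from the inside out:
Start with 48.
48 + 1/(48/1) = 48 + 1/48 = 2305/48
5 + 1/(2305/48) = 5 + 48/2305 = 11573/2305
1 + 1/(11573/2305) = 1 + 2305/11573 = 13878/11573
21 + 1/(13878/11573) = 21 + 11573/13878 = 303011/13878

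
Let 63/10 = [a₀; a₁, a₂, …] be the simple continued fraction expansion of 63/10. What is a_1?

63 ÷ 10 → quotient 6, remainder 3
10 ÷ 3 → quotient 3, remainder 1

3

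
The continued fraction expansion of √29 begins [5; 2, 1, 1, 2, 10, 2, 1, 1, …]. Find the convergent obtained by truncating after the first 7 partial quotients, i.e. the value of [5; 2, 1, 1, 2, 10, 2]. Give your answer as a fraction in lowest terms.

1524/283

Compute successive convergents:
a_0 = 5: 5/1
a_1 = 2: 11/2
a_2 = 1: 16/3
a_3 = 1: 27/5
a_4 = 2: 70/13
a_5 = 10: 727/135
a_6 = 2: 1524/283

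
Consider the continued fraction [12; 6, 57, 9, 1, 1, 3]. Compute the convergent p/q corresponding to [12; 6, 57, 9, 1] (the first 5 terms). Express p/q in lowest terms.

a_0 = 12: 12/1
a_1 = 6: 73/6
a_2 = 57: 4173/343
a_3 = 9: 37630/3093
a_4 = 1: 41803/3436

41803/3436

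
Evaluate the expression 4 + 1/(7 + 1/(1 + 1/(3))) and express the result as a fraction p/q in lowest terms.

128/31

Starting at the tail and folding back:
Start with 3.
1 + 1/(3/1) = 1 + 1/3 = 4/3
7 + 1/(4/3) = 7 + 3/4 = 31/4
4 + 1/(31/4) = 4 + 4/31 = 128/31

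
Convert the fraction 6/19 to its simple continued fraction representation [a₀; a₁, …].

Repeatedly divide and take the remainder:
6 = 0·19 + 6, so a_0 = 0
19 = 3·6 + 1, so a_1 = 3
6 = 6·1 + 0, so a_2 = 6

[0; 3, 6]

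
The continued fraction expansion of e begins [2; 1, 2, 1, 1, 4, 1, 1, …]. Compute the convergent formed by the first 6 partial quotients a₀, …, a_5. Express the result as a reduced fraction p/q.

Collapse the nested fraction from the inside out:
Start with 4.
1 + 1/(4/1) = 1 + 1/4 = 5/4
1 + 1/(5/4) = 1 + 4/5 = 9/5
2 + 1/(9/5) = 2 + 5/9 = 23/9
1 + 1/(23/9) = 1 + 9/23 = 32/23
2 + 1/(32/23) = 2 + 23/32 = 87/32

87/32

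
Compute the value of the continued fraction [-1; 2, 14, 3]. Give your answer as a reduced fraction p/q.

Use the convergent recurrence hₖ = aₖ·hₖ₋₁ + hₖ₋₂ (and likewise for the denominators kₖ):
a_0 = -1: -1/1
a_1 = 2: -1/2
a_2 = 14: -15/29
a_3 = 3: -46/89

-46/89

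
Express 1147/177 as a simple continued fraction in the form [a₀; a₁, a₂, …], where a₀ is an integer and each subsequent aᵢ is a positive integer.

[6; 2, 12, 7]

Apply division with remainder until the remainder is 0:
1147 = 6·177 + 85, so a_0 = 6
177 = 2·85 + 7, so a_1 = 2
85 = 12·7 + 1, so a_2 = 12
7 = 7·1 + 0, so a_3 = 7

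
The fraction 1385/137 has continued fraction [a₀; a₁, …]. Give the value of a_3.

Repeatedly divide and take the remainder:
⌊1385/137⌋ = 10, remainder 15
⌊137/15⌋ = 9, remainder 2
⌊15/2⌋ = 7, remainder 1
⌊2/1⌋ = 2, remainder 0

2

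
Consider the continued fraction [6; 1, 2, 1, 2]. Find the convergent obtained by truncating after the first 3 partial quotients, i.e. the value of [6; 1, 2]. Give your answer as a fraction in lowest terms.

a_0 = 6: 6/1
a_1 = 1: 7/1
a_2 = 2: 20/3

20/3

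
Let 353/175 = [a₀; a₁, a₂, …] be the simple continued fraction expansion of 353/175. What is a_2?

3

353 ÷ 175 → quotient 2, remainder 3
175 ÷ 3 → quotient 58, remainder 1
3 ÷ 1 → quotient 3, remainder 0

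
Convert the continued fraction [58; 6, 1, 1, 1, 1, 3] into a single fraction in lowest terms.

Start with 3.
1 + 1/(3/1) = 1 + 1/3 = 4/3
1 + 1/(4/3) = 1 + 3/4 = 7/4
1 + 1/(7/4) = 1 + 4/7 = 11/7
1 + 1/(11/7) = 1 + 7/11 = 18/11
6 + 1/(18/11) = 6 + 11/18 = 119/18
58 + 1/(119/18) = 58 + 18/119 = 6920/119

6920/119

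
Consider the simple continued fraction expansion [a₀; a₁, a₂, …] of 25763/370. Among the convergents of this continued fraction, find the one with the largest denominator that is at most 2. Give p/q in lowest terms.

a_0 = 69: 69/1  (≤ bound)
a_1 = 1: 70/1  (≤ bound)
a_2 = 1: 139/2  (≤ bound)
a_3 = 1: 209/3  (> 2, stop)

139/2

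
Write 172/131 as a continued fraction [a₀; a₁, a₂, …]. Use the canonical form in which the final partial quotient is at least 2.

[1; 3, 5, 8]

Apply division with remainder until the remainder is 0:
172 ÷ 131 → quotient 1, remainder 41
131 ÷ 41 → quotient 3, remainder 8
41 ÷ 8 → quotient 5, remainder 1
8 ÷ 1 → quotient 8, remainder 0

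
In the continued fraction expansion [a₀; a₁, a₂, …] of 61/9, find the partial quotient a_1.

1

Repeatedly divide and take the remainder:
61 ÷ 9 → quotient 6, remainder 7
9 ÷ 7 → quotient 1, remainder 2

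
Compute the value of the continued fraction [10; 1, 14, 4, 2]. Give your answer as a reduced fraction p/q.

a_0 = 10: 10/1
a_1 = 1: 11/1
a_2 = 14: 164/15
a_3 = 4: 667/61
a_4 = 2: 1498/137

1498/137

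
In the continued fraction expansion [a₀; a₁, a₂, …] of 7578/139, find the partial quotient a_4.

7578 = 54·139 + 72, so a_0 = 54
139 = 1·72 + 67, so a_1 = 1
72 = 1·67 + 5, so a_2 = 1
67 = 13·5 + 2, so a_3 = 13
5 = 2·2 + 1, so a_4 = 2

2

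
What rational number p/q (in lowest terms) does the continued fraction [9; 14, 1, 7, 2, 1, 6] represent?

22532/2485

Start with 6.
1 + 1/(6/1) = 1 + 1/6 = 7/6
2 + 1/(7/6) = 2 + 6/7 = 20/7
7 + 1/(20/7) = 7 + 7/20 = 147/20
1 + 1/(147/20) = 1 + 20/147 = 167/147
14 + 1/(167/147) = 14 + 147/167 = 2485/167
9 + 1/(2485/167) = 9 + 167/2485 = 22532/2485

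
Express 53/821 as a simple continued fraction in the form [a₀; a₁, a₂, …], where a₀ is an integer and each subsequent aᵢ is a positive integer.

[0; 15, 2, 26]

⌊53/821⌋ = 0, remainder 53
⌊821/53⌋ = 15, remainder 26
⌊53/26⌋ = 2, remainder 1
⌊26/1⌋ = 26, remainder 0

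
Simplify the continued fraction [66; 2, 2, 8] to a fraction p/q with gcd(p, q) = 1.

a_0 = 66: 66/1
a_1 = 2: 133/2
a_2 = 2: 332/5
a_3 = 8: 2789/42

2789/42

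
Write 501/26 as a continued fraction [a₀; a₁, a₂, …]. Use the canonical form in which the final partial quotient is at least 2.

Repeatedly divide and take the remainder:
501 = 19·26 + 7, so a_0 = 19
26 = 3·7 + 5, so a_1 = 3
7 = 1·5 + 2, so a_2 = 1
5 = 2·2 + 1, so a_3 = 2
2 = 2·1 + 0, so a_4 = 2

[19; 3, 1, 2, 2]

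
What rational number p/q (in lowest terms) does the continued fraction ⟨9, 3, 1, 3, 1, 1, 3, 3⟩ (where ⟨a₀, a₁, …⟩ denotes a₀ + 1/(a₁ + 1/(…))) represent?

Work from the innermost term outward:
Start with 3.
3 + 1/(3/1) = 3 + 1/3 = 10/3
1 + 1/(10/3) = 1 + 3/10 = 13/10
1 + 1/(13/10) = 1 + 10/13 = 23/13
3 + 1/(23/13) = 3 + 13/23 = 82/23
1 + 1/(82/23) = 1 + 23/82 = 105/82
3 + 1/(105/82) = 3 + 82/105 = 397/105
9 + 1/(397/105) = 9 + 105/397 = 3678/397

3678/397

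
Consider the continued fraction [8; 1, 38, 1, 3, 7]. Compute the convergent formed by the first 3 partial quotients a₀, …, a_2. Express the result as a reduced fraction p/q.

a_0 = 8: 8/1
a_1 = 1: 9/1
a_2 = 38: 350/39

350/39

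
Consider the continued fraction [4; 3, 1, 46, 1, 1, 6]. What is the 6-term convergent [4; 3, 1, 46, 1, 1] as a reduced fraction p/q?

1607/378

Start with 1.
1 + 1/(1/1) = 1 + 1/1 = 2/1
46 + 1/(2/1) = 46 + 1/2 = 93/2
1 + 1/(93/2) = 1 + 2/93 = 95/93
3 + 1/(95/93) = 3 + 93/95 = 378/95
4 + 1/(378/95) = 4 + 95/378 = 1607/378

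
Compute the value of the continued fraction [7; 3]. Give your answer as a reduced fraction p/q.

22/3

Collapse the nested fraction from the inside out:
Start with 3.
7 + 1/(3/1) = 7 + 1/3 = 22/3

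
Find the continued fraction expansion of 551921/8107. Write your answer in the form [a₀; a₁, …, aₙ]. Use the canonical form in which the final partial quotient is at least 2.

[68; 12, 1, 1, 3, 8, 11]

Run the Euclidean algorithm, recording each quotient:
551921 = 68·8107 + 645, so a_0 = 68
8107 = 12·645 + 367, so a_1 = 12
645 = 1·367 + 278, so a_2 = 1
367 = 1·278 + 89, so a_3 = 1
278 = 3·89 + 11, so a_4 = 3
89 = 8·11 + 1, so a_5 = 8
11 = 11·1 + 0, so a_6 = 11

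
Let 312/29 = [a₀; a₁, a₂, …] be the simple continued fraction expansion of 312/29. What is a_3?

7

312 ÷ 29 → quotient 10, remainder 22
29 ÷ 22 → quotient 1, remainder 7
22 ÷ 7 → quotient 3, remainder 1
7 ÷ 1 → quotient 7, remainder 0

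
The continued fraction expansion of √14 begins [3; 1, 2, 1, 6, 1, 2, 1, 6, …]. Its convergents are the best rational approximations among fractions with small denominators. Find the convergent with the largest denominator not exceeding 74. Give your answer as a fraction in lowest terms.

a_0 = 3: 3/1  (≤ bound)
a_1 = 1: 4/1  (≤ bound)
a_2 = 2: 11/3  (≤ bound)
a_3 = 1: 15/4  (≤ bound)
a_4 = 6: 101/27  (≤ bound)
a_5 = 1: 116/31  (≤ bound)
a_6 = 2: 333/89  (> 74, stop)

116/31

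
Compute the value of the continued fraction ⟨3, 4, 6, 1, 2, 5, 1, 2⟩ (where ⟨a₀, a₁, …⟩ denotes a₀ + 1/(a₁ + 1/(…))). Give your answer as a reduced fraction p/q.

4855/1498

Collapse the nested fraction from the inside out:
Start with 2.
1 + 1/(2/1) = 1 + 1/2 = 3/2
5 + 1/(3/2) = 5 + 2/3 = 17/3
2 + 1/(17/3) = 2 + 3/17 = 37/17
1 + 1/(37/17) = 1 + 17/37 = 54/37
6 + 1/(54/37) = 6 + 37/54 = 361/54
4 + 1/(361/54) = 4 + 54/361 = 1498/361
3 + 1/(1498/361) = 3 + 361/1498 = 4855/1498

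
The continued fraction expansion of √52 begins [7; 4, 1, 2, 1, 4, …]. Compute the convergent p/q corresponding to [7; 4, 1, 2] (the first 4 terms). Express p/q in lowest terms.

101/14

Start with 2.
1 + 1/(2/1) = 1 + 1/2 = 3/2
4 + 1/(3/2) = 4 + 2/3 = 14/3
7 + 1/(14/3) = 7 + 3/14 = 101/14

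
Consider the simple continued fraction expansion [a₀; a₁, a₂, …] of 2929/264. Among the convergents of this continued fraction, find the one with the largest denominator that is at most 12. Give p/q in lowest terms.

122/11

a_0 = 11: 11/1  (≤ bound)
a_1 = 10: 111/10  (≤ bound)
a_2 = 1: 122/11  (≤ bound)
a_3 = 1: 233/21  (> 12, stop)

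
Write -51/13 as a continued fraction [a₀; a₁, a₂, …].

⌊-51/13⌋ = -4, remainder 1
⌊13/1⌋ = 13, remainder 0

[-4; 13]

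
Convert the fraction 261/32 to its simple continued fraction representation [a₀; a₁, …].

Apply division with remainder until the remainder is 0:
261 ÷ 32 → quotient 8, remainder 5
32 ÷ 5 → quotient 6, remainder 2
5 ÷ 2 → quotient 2, remainder 1
2 ÷ 1 → quotient 2, remainder 0

[8; 6, 2, 2]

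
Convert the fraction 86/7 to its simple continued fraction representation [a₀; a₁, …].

[12; 3, 2]

Repeatedly divide and take the remainder:
⌊86/7⌋ = 12, remainder 2
⌊7/2⌋ = 3, remainder 1
⌊2/1⌋ = 2, remainder 0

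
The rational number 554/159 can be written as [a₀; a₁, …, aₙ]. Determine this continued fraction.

Apply division with remainder until the remainder is 0:
554 = 3·159 + 77, so a_0 = 3
159 = 2·77 + 5, so a_1 = 2
77 = 15·5 + 2, so a_2 = 15
5 = 2·2 + 1, so a_3 = 2
2 = 2·1 + 0, so a_4 = 2

[3; 2, 15, 2, 2]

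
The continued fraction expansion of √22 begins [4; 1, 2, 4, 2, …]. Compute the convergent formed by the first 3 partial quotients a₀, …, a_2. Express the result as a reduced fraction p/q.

14/3

Build up convergents one term at a time:
a_0 = 4: 4/1
a_1 = 1: 5/1
a_2 = 2: 14/3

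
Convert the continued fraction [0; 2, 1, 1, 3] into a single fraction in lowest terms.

Start with 3.
1 + 1/(3/1) = 1 + 1/3 = 4/3
1 + 1/(4/3) = 1 + 3/4 = 7/4
2 + 1/(7/4) = 2 + 4/7 = 18/7
0 + 1/(18/7) = 0 + 7/18 = 7/18

7/18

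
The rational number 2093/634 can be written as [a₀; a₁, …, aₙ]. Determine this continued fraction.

[3; 3, 3, 7, 1, 1, 1, 2]

2093 ÷ 634 → quotient 3, remainder 191
634 ÷ 191 → quotient 3, remainder 61
191 ÷ 61 → quotient 3, remainder 8
61 ÷ 8 → quotient 7, remainder 5
8 ÷ 5 → quotient 1, remainder 3
5 ÷ 3 → quotient 1, remainder 2
3 ÷ 2 → quotient 1, remainder 1
2 ÷ 1 → quotient 2, remainder 0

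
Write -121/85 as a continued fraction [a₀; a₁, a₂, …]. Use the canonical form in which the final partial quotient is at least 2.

⌊-121/85⌋ = -2, remainder 49
⌊85/49⌋ = 1, remainder 36
⌊49/36⌋ = 1, remainder 13
⌊36/13⌋ = 2, remainder 10
⌊13/10⌋ = 1, remainder 3
⌊10/3⌋ = 3, remainder 1
⌊3/1⌋ = 3, remainder 0

[-2; 1, 1, 2, 1, 3, 3]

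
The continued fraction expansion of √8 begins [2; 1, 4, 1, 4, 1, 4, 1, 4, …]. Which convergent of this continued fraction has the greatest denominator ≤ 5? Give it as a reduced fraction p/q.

a_0 = 2: 2/1  (≤ bound)
a_1 = 1: 3/1  (≤ bound)
a_2 = 4: 14/5  (≤ bound)
a_3 = 1: 17/6  (> 5, stop)

14/5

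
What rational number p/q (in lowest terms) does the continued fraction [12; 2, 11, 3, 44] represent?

39271/3147

Start with 44.
3 + 1/(44/1) = 3 + 1/44 = 133/44
11 + 1/(133/44) = 11 + 44/133 = 1507/133
2 + 1/(1507/133) = 2 + 133/1507 = 3147/1507
12 + 1/(3147/1507) = 12 + 1507/3147 = 39271/3147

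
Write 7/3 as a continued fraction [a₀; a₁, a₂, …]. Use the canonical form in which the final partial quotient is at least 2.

⌊7/3⌋ = 2, remainder 1
⌊3/1⌋ = 3, remainder 0

[2; 3]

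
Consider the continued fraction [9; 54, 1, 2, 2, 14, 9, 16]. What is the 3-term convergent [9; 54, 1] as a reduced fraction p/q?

496/55

Work from the innermost term outward:
Start with 1.
54 + 1/(1/1) = 54 + 1/1 = 55/1
9 + 1/(55/1) = 9 + 1/55 = 496/55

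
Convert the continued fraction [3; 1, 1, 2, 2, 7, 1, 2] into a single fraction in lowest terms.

Compute successive convergents:
a_0 = 3: 3/1
a_1 = 1: 4/1
a_2 = 1: 7/2
a_3 = 2: 18/5
a_4 = 2: 43/12
a_5 = 7: 319/89
a_6 = 1: 362/101
a_7 = 2: 1043/291

1043/291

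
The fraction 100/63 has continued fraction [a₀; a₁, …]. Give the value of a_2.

100 = 1·63 + 37, so a_0 = 1
63 = 1·37 + 26, so a_1 = 1
37 = 1·26 + 11, so a_2 = 1

1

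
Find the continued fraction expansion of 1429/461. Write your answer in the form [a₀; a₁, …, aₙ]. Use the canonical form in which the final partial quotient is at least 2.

[3; 10, 46]

Repeatedly divide and take the remainder:
1429 ÷ 461 → quotient 3, remainder 46
461 ÷ 46 → quotient 10, remainder 1
46 ÷ 1 → quotient 46, remainder 0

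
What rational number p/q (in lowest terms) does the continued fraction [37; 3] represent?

a_0 = 37: 37/1
a_1 = 3: 112/3

112/3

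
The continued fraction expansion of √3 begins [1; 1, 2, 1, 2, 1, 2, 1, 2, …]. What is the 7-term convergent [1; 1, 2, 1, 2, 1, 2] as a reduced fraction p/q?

a_0 = 1: 1/1
a_1 = 1: 2/1
a_2 = 2: 5/3
a_3 = 1: 7/4
a_4 = 2: 19/11
a_5 = 1: 26/15
a_6 = 2: 71/41

71/41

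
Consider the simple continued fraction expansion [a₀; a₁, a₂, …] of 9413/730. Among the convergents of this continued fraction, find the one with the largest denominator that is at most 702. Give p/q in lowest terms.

3056/237

List convergents until the denominator exceeds the bound:
a_0 = 12: 12/1  (≤ bound)
a_1 = 1: 13/1  (≤ bound)
a_2 = 8: 116/9  (≤ bound)
a_3 = 2: 245/19  (≤ bound)
a_4 = 12: 3056/237  (≤ bound)
a_5 = 3: 9413/730  (> 702, stop)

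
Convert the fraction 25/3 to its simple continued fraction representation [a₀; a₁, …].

⌊25/3⌋ = 8, remainder 1
⌊3/1⌋ = 3, remainder 0

[8; 3]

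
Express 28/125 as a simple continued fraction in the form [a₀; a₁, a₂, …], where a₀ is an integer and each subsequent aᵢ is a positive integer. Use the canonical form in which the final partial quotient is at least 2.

[0; 4, 2, 6, 2]

28 ÷ 125 → quotient 0, remainder 28
125 ÷ 28 → quotient 4, remainder 13
28 ÷ 13 → quotient 2, remainder 2
13 ÷ 2 → quotient 6, remainder 1
2 ÷ 1 → quotient 2, remainder 0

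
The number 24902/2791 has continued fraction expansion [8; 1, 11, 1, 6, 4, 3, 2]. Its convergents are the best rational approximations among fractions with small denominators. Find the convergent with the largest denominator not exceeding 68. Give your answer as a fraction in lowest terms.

a_0 = 8: 8/1  (≤ bound)
a_1 = 1: 9/1  (≤ bound)
a_2 = 11: 107/12  (≤ bound)
a_3 = 1: 116/13  (≤ bound)
a_4 = 6: 803/90  (> 68, stop)

116/13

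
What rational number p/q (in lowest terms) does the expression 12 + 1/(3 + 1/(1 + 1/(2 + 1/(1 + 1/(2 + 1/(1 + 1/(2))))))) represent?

1877/153

Compute successive convergents:
a_0 = 12: 12/1
a_1 = 3: 37/3
a_2 = 1: 49/4
a_3 = 2: 135/11
a_4 = 1: 184/15
a_5 = 2: 503/41
a_6 = 1: 687/56
a_7 = 2: 1877/153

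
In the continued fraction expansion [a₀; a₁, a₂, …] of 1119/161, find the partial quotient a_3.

⌊1119/161⌋ = 6, remainder 153
⌊161/153⌋ = 1, remainder 8
⌊153/8⌋ = 19, remainder 1
⌊8/1⌋ = 8, remainder 0

8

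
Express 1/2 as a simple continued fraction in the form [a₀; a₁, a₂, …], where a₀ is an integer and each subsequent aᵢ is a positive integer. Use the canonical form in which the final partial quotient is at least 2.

[0; 2]

Apply division with remainder until the remainder is 0:
⌊1/2⌋ = 0, remainder 1
⌊2/1⌋ = 2, remainder 0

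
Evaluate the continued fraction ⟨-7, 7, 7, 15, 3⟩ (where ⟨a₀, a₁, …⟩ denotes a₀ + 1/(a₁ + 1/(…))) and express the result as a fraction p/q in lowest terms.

-15922/2321

a_0 = -7: -7/1
a_1 = 7: -48/7
a_2 = 7: -343/50
a_3 = 15: -5193/757
a_4 = 3: -15922/2321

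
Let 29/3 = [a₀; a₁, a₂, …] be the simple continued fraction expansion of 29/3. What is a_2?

2

29 ÷ 3 → quotient 9, remainder 2
3 ÷ 2 → quotient 1, remainder 1
2 ÷ 1 → quotient 2, remainder 0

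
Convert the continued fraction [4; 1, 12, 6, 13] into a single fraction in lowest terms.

5121/1040

Collapse the nested fraction from the inside out:
Start with 13.
6 + 1/(13/1) = 6 + 1/13 = 79/13
12 + 1/(79/13) = 12 + 13/79 = 961/79
1 + 1/(961/79) = 1 + 79/961 = 1040/961
4 + 1/(1040/961) = 4 + 961/1040 = 5121/1040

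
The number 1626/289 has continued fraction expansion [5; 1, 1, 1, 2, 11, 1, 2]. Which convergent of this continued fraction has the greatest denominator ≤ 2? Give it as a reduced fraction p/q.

11/2

a_0 = 5: 5/1  (≤ bound)
a_1 = 1: 6/1  (≤ bound)
a_2 = 1: 11/2  (≤ bound)
a_3 = 1: 17/3  (> 2, stop)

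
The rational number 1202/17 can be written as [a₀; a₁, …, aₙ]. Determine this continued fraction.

[70; 1, 2, 2, 2]

Repeatedly divide and take the remainder:
1202 ÷ 17 → quotient 70, remainder 12
17 ÷ 12 → quotient 1, remainder 5
12 ÷ 5 → quotient 2, remainder 2
5 ÷ 2 → quotient 2, remainder 1
2 ÷ 1 → quotient 2, remainder 0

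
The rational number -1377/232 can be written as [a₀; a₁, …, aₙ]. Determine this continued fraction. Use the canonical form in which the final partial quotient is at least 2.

Repeatedly divide and take the remainder:
-1377 = -6·232 + 15, so a_0 = -6
232 = 15·15 + 7, so a_1 = 15
15 = 2·7 + 1, so a_2 = 2
7 = 7·1 + 0, so a_3 = 7

[-6; 15, 2, 7]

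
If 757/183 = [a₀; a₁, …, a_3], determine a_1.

7

757 = 4·183 + 25, so a_0 = 4
183 = 7·25 + 8, so a_1 = 7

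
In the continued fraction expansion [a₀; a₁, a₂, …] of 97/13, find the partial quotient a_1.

⌊97/13⌋ = 7, remainder 6
⌊13/6⌋ = 2, remainder 1

2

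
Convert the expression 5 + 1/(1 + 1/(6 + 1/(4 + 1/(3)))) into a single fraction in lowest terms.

551/94

Build up convergents one term at a time:
a_0 = 5: 5/1
a_1 = 1: 6/1
a_2 = 6: 41/7
a_3 = 4: 170/29
a_4 = 3: 551/94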